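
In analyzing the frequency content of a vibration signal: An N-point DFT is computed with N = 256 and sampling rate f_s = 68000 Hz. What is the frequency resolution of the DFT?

DFT frequency resolution = f_s / N
= 68000 / 256 = 2125/8 Hz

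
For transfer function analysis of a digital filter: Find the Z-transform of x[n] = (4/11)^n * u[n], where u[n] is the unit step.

The Z-transform of a^n * u[n] is z/(z-a) for |z| > |a|.
Here a = 4/11, so X(z) = z/(z - (4/11)) = 11z/(11z - 4)
ROC: |z| > 4/11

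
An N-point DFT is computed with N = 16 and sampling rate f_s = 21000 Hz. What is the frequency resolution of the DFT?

DFT frequency resolution = f_s / N
= 21000 / 16 = 2625/2 Hz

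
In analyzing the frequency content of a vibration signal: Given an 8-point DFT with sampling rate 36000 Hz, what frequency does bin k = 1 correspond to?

The frequency of DFT bin k is: f_k = k * f_s / N
f_1 = 1 * 36000 / 8 = 4500 Hz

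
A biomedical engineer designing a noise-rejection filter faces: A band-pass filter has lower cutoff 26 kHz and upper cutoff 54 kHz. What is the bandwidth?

Bandwidth = f_high - f_low
= 54 kHz - 26 kHz = 28 kHz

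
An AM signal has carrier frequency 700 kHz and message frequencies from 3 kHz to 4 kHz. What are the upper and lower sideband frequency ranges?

Upper sideband (USB) = fc + [fm_low, fm_high] = 700 + [3, 4] = [703, 704] kHz
Lower sideband (LSB) = fc - [fm_high, fm_low] = 700 - [4, 3] = [696, 697] kHz
Total occupied spectrum: 696 kHz to 704 kHz (plus carrier at 700 kHz)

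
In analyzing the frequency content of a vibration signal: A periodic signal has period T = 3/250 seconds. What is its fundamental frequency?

The fundamental frequency is the reciprocal of the period.
f = 1/T = 1/(3/250) = 250/3 Hz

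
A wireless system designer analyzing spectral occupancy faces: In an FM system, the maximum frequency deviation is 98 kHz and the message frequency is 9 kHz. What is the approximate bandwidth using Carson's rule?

Carson's rule: BW = 2*(delta_f + f_m)
= 2*(98 + 9) kHz = 214 kHz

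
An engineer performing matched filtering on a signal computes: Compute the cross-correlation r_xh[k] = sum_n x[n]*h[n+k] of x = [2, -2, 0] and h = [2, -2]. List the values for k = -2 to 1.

Both sequences indexed from 0 and zero outside their support.
Lags with overlap: k = -2 to 1.
  r_xh[-2] = x[2]*h[0] = 0
  r_xh[-1] = x[1]*h[0] + x[2]*h[1] = -4
  r_xh[0] = x[0]*h[0] + x[1]*h[1] = 8
  r_xh[1] = x[0]*h[1] = -4
r_xh = [0, -4, 8, -4] (for k = -2, ..., 1)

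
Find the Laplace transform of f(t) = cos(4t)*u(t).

Standard pair: cos(wt)*u(t) <-> s/(s^2+w^2)
With w = 4: L{cos(4t)*u(t)} = s/(s^2+16)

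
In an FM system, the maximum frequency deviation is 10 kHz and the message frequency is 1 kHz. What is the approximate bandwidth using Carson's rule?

Carson's rule: BW = 2*(delta_f + f_m)
= 2*(10 + 1) kHz = 22 kHz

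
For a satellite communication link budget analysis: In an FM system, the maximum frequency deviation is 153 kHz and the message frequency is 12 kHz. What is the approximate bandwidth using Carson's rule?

Carson's rule: BW = 2*(delta_f + f_m)
= 2*(153 + 12) kHz = 330 kHz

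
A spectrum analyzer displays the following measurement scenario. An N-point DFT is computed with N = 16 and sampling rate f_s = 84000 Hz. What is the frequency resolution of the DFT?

DFT frequency resolution = f_s / N
= 84000 / 16 = 5250 Hz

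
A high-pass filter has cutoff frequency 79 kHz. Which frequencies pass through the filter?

A high-pass filter passes all frequencies above the cutoff frequency 79 kHz and attenuates lower frequencies.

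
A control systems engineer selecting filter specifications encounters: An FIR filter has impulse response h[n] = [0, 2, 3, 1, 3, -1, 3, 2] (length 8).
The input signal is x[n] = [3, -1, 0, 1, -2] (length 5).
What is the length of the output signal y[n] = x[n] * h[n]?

For linear convolution, the output length is:
len(y) = len(x) + len(h) - 1 = 5 + 8 - 1 = 12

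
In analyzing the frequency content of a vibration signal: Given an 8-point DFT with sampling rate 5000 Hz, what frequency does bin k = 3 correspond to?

The frequency of DFT bin k is: f_k = k * f_s / N
f_3 = 3 * 5000 / 8 = 1875 Hz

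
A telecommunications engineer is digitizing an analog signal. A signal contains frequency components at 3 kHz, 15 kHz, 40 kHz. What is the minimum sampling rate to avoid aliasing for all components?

The highest frequency component is f_max = 40 kHz.
Nyquist rate = 2 * f_max = 2 * 40 kHz = 80 kHz.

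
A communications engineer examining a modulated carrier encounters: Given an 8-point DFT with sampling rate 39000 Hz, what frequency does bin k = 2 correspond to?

The frequency of DFT bin k is: f_k = k * f_s / N
f_2 = 2 * 39000 / 8 = 9750 Hz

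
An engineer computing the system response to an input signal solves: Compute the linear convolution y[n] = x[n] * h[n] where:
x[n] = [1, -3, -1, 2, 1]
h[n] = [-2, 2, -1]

y[n] = sum_k x[k]*h[n-k]. Output length = len(x) + len(h) - 1 = 5 + 3 - 1 = 7.
y[0] = 1*-2 = -2
y[1] = -3*-2 + 1*2 = 8
y[2] = -1*-2 + -3*2 + 1*-1 = -5
y[3] = 2*-2 + -1*2 + -3*-1 = -3
y[4] = 1*-2 + 2*2 + -1*-1 = 3
y[5] = 1*2 + 2*-1 = 0
y[6] = 1*-1 = -1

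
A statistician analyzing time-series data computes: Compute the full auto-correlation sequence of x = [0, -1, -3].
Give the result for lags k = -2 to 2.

r_xx[k] = sum_m x[m]*x[m+k], indexed from 0, for k = -2 to 2:
  r_xx[-2] = x[2]*x[0] = 0
  r_xx[-1] = x[1]*x[0] + x[2]*x[1] = 3
  r_xx[0] = x[0]*x[0] + x[1]*x[1] + x[2]*x[2] = 10
  r_xx[1] = x[0]*x[1] + x[1]*x[2] = 3
  r_xx[2] = x[0]*x[2] = 0
r_xx = [0, 3, 10, 3, 0]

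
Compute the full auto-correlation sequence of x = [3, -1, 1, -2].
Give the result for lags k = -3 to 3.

r_xx[k] = sum_m x[m]*x[m+k], indexed from 0, for k = -3 to 3:
  r_xx[-3] = x[3]*x[0] = -6
  r_xx[-2] = x[2]*x[0] + x[3]*x[1] = 5
  r_xx[-1] = x[1]*x[0] + x[2]*x[1] + x[3]*x[2] = -6
  r_xx[0] = x[0]*x[0] + x[1]*x[1] + x[2]*x[2] + x[3]*x[3] = 15
  r_xx[1] = x[0]*x[1] + x[1]*x[2] + x[2]*x[3] = -6
  r_xx[2] = x[0]*x[2] + x[1]*x[3] = 5
  r_xx[3] = x[0]*x[3] = -6
r_xx = [-6, 5, -6, 15, -6, 5, -6]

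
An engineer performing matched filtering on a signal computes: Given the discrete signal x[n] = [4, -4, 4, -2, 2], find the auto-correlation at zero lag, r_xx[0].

The auto-correlation at zero lag r_xx[0] equals the signal energy.
r_xx[0] = sum of x[n]^2 = 4^2 + (-4)^2 + 4^2 + (-2)^2 + 2^2
= 16 + 16 + 16 + 4 + 4 = 56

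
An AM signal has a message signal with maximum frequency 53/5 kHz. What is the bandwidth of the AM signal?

In AM (double-sideband), the bandwidth is twice the message frequency.
BW = 2 * f_m = 2 * 53/5 kHz = 106/5 kHz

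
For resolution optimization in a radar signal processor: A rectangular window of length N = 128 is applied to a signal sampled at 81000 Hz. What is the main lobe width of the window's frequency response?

For a rectangular window of length N,
the main lobe width in frequency is 2*f_s/N.
= 2*81000/128 = 10125/8 Hz
This determines the minimum frequency separation for resolving two sinusoids.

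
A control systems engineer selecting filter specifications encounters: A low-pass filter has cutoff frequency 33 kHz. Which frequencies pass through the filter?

A low-pass filter passes all frequencies below the cutoff frequency 33 kHz and attenuates higher frequencies.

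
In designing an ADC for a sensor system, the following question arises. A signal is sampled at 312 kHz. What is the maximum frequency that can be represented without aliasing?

The maximum frequency that can be represented without aliasing
is the Nyquist frequency: f_max = f_s / 2 = 312 kHz / 2 = 156 kHz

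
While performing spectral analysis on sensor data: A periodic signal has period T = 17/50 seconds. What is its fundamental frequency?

The fundamental frequency is the reciprocal of the period.
f = 1/T = 1/(17/50) = 50/17 Hz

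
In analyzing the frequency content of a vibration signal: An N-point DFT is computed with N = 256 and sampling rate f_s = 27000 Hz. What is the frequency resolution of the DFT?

DFT frequency resolution = f_s / N
= 27000 / 256 = 3375/32 Hz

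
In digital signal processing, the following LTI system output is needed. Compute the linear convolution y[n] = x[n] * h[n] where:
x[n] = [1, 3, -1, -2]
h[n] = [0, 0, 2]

y[n] = sum_k x[k]*h[n-k]. Output length = len(x) + len(h) - 1 = 4 + 3 - 1 = 6.
y[0] = 1*0 = 0
y[1] = 3*0 + 1*0 = 0
y[2] = -1*0 + 3*0 + 1*2 = 2
y[3] = -2*0 + -1*0 + 3*2 = 6
y[4] = -2*0 + -1*2 = -2
y[5] = -2*2 = -4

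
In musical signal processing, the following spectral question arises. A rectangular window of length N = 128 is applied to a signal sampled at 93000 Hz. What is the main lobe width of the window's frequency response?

For a rectangular window of length N,
the main lobe width in frequency is 2*f_s/N.
= 2*93000/128 = 11625/8 Hz
This determines the minimum frequency separation for resolving two sinusoids.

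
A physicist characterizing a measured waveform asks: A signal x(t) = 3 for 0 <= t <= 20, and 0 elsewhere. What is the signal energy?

Energy = integral of |x(t)|^2 dt over the signal duration
= 3^2 * 20 = 9 * 20 = 180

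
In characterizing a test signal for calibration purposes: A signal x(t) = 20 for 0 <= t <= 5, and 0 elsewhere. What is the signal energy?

Energy = integral of |x(t)|^2 dt over the signal duration
= 20^2 * 5 = 400 * 5 = 2000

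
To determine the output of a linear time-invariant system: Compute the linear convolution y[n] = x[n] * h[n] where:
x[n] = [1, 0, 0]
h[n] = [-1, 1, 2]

y[n] = sum_k x[k]*h[n-k]. Output length = len(x) + len(h) - 1 = 3 + 3 - 1 = 5.
y[0] = 1*-1 = -1
y[1] = 0*-1 + 1*1 = 1
y[2] = 0*-1 + 0*1 + 1*2 = 2
y[3] = 0*1 + 0*2 = 0
y[4] = 0*2 = 0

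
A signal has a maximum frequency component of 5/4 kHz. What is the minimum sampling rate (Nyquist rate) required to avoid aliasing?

By the Nyquist-Shannon sampling theorem,
the minimum sampling rate (Nyquist rate) must be at least 2 * f_max.
Nyquist rate = 2 * 5/4 kHz = 5/2 kHz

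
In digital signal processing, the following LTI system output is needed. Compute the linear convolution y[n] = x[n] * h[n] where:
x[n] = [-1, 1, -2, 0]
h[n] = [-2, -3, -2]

y[n] = sum_k x[k]*h[n-k]. Output length = len(x) + len(h) - 1 = 4 + 3 - 1 = 6.
y[0] = -1*-2 = 2
y[1] = 1*-2 + -1*-3 = 1
y[2] = -2*-2 + 1*-3 + -1*-2 = 3
y[3] = 0*-2 + -2*-3 + 1*-2 = 4
y[4] = 0*-3 + -2*-2 = 4
y[5] = 0*-2 = 0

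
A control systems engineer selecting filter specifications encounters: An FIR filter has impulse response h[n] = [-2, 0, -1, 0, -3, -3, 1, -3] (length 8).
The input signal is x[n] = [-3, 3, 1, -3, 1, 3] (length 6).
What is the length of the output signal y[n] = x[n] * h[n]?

For linear convolution, the output length is:
len(y) = len(x) + len(h) - 1 = 6 + 8 - 1 = 13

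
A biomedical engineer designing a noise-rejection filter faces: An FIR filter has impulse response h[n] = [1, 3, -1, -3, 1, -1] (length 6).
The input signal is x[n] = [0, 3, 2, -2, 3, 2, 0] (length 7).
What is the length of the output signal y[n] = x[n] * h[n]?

For linear convolution, the output length is:
len(y) = len(x) + len(h) - 1 = 7 + 6 - 1 = 12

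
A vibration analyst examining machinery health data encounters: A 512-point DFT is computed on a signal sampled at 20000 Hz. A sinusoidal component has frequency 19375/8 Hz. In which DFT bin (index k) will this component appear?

DFT frequency resolution = f_s/N = 20000/512 = 625/16 Hz
Bin index k = f_signal / resolution = 19375/8 / 625/16 = 62
The signal frequency 19375/8 Hz falls in DFT bin k = 62.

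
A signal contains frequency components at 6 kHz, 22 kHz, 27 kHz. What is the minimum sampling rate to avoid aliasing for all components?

The highest frequency component is f_max = 27 kHz.
Nyquist rate = 2 * f_max = 2 * 27 kHz = 54 kHz.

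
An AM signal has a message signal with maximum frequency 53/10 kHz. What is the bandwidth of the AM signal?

In AM (double-sideband), the bandwidth is twice the message frequency.
BW = 2 * f_m = 2 * 53/10 kHz = 53/5 kHz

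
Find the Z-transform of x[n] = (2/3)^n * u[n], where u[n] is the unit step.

The Z-transform of a^n * u[n] is z/(z-a) for |z| > |a|.
Here a = 2/3, so X(z) = z/(z - (2/3)) = 3z/(3z - 2)
ROC: |z| > 2/3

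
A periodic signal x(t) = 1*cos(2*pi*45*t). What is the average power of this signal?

Average power of A*cos(wt) is A^2/2.
P = 1^2 / 2 = 1/2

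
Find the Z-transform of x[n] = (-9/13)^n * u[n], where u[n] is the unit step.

The Z-transform of a^n * u[n] is z/(z-a) for |z| > |a|.
Here a = -9/13, so X(z) = z/(z - (-9/13)) = 13z/(13z + 9)
ROC: |z| > 9/13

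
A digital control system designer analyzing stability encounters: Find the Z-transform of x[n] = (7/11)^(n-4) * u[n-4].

Time-shifting property: if X(z) = Z{x[n]}, then Z{x[n-d]} = z^(-d) * X(z)
X(z) = z/(z - 7/11) for x[n] = (7/11)^n * u[n]
Z{x[n-4]} = z^(-4) * z/(z - 7/11) = z^(-3)/(z - 7/11)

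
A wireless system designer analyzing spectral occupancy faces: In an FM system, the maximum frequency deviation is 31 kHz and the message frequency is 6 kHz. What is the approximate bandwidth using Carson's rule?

Carson's rule: BW = 2*(delta_f + f_m)
= 2*(31 + 6) kHz = 74 kHz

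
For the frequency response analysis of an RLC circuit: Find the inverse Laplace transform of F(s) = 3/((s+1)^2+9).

Standard pair: w/((s+a)^2+w^2) <-> e^(-at)*sin(wt)*u(t)
With a=1, w=3: f(t) = e^(-t)*sin(3t)*u(t)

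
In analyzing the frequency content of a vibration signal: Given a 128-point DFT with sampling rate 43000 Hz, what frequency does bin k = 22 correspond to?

The frequency of DFT bin k is: f_k = k * f_s / N
f_22 = 22 * 43000 / 128 = 59125/8 Hz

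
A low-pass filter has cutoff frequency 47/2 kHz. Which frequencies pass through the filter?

A low-pass filter passes all frequencies below the cutoff frequency 47/2 kHz and attenuates higher frequencies.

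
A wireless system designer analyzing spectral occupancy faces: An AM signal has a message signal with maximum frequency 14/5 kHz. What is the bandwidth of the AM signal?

In AM (double-sideband), the bandwidth is twice the message frequency.
BW = 2 * f_m = 2 * 14/5 kHz = 28/5 kHz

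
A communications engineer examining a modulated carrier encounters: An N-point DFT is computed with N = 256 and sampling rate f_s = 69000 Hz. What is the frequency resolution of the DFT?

DFT frequency resolution = f_s / N
= 69000 / 256 = 8625/32 Hz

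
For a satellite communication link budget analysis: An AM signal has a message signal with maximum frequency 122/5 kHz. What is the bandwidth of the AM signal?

In AM (double-sideband), the bandwidth is twice the message frequency.
BW = 2 * f_m = 2 * 122/5 kHz = 244/5 kHz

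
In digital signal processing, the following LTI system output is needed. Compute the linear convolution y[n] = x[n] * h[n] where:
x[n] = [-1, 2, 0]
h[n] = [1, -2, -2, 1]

y[n] = sum_k x[k]*h[n-k]. Output length = len(x) + len(h) - 1 = 3 + 4 - 1 = 6.
y[0] = -1*1 = -1
y[1] = 2*1 + -1*-2 = 4
y[2] = 0*1 + 2*-2 + -1*-2 = -2
y[3] = 0*-2 + 2*-2 + -1*1 = -5
y[4] = 0*-2 + 2*1 = 2
y[5] = 0*1 = 0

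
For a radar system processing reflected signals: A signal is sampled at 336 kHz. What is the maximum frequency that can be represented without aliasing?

The maximum frequency that can be represented without aliasing
is the Nyquist frequency: f_max = f_s / 2 = 336 kHz / 2 = 168 kHz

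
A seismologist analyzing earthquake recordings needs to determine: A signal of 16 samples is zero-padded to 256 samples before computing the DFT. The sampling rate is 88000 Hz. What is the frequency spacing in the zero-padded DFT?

Original DFT: N = 16, resolution = f_s/N = 88000/16 = 5500 Hz
Zero-padded DFT: N = 256, resolution = f_s/N = 88000/256 = 1375/4 Hz
Zero-padding interpolates the spectrum (finer frequency grid)
but does NOT improve the true spectral resolution (ability to resolve close frequencies).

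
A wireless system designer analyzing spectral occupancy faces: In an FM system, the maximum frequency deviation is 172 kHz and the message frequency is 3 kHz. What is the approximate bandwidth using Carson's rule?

Carson's rule: BW = 2*(delta_f + f_m)
= 2*(172 + 3) kHz = 350 kHz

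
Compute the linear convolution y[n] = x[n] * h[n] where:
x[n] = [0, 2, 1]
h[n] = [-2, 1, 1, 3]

y[n] = sum_k x[k]*h[n-k]. Output length = len(x) + len(h) - 1 = 3 + 4 - 1 = 6.
y[0] = 0*-2 = 0
y[1] = 2*-2 + 0*1 = -4
y[2] = 1*-2 + 2*1 + 0*1 = 0
y[3] = 1*1 + 2*1 + 0*3 = 3
y[4] = 1*1 + 2*3 = 7
y[5] = 1*3 = 3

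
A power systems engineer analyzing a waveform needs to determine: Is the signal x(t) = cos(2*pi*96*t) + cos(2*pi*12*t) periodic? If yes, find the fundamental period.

f1 = 96 Hz, f2 = 12 Hz
Period T1 = 1/96, T2 = 1/12
Ratio T1/T2 = 12/96, which is rational.
The signal is periodic with fundamental period T = 1/GCD(96,12) = 1/12 s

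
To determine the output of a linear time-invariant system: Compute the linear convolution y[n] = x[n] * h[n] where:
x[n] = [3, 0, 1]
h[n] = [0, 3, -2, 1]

y[n] = sum_k x[k]*h[n-k]. Output length = len(x) + len(h) - 1 = 3 + 4 - 1 = 6.
y[0] = 3*0 = 0
y[1] = 0*0 + 3*3 = 9
y[2] = 1*0 + 0*3 + 3*-2 = -6
y[3] = 1*3 + 0*-2 + 3*1 = 6
y[4] = 1*-2 + 0*1 = -2
y[5] = 1*1 = 1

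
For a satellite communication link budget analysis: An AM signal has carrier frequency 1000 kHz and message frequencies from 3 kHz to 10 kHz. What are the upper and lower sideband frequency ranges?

Upper sideband (USB) = fc + [fm_low, fm_high] = 1000 + [3, 10] = [1003, 1010] kHz
Lower sideband (LSB) = fc - [fm_high, fm_low] = 1000 - [10, 3] = [990, 997] kHz
Total occupied spectrum: 990 kHz to 1010 kHz (plus carrier at 1000 kHz)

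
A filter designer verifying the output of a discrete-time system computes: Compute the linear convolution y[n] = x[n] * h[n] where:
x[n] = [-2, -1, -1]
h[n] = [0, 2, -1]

y[n] = sum_k x[k]*h[n-k]. Output length = len(x) + len(h) - 1 = 3 + 3 - 1 = 5.
y[0] = -2*0 = 0
y[1] = -1*0 + -2*2 = -4
y[2] = -1*0 + -1*2 + -2*-1 = 0
y[3] = -1*2 + -1*-1 = -1
y[4] = -1*-1 = 1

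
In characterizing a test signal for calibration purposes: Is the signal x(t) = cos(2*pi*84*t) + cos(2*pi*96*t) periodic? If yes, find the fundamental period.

f1 = 84 Hz, f2 = 96 Hz
Period T1 = 1/84, T2 = 1/96
Ratio T1/T2 = 96/84, which is rational.
The signal is periodic with fundamental period T = 1/GCD(84,96) = 1/12 s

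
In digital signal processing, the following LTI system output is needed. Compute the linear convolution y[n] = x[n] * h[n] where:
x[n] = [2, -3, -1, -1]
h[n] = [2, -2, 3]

y[n] = sum_k x[k]*h[n-k]. Output length = len(x) + len(h) - 1 = 4 + 3 - 1 = 6.
y[0] = 2*2 = 4
y[1] = -3*2 + 2*-2 = -10
y[2] = -1*2 + -3*-2 + 2*3 = 10
y[3] = -1*2 + -1*-2 + -3*3 = -9
y[4] = -1*-2 + -1*3 = -1
y[5] = -1*3 = -3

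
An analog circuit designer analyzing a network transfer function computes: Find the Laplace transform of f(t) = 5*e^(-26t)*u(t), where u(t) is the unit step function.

Standard Laplace transform pair:
e^(-at)*u(t) <-> 1/(s+a)
With a = 26: L{5*e^(-26t)*u(t)} = 5/(s+26), ROC: Re(s) > -26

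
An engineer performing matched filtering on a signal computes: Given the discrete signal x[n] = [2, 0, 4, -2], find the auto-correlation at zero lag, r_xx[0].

The auto-correlation at zero lag r_xx[0] equals the signal energy.
r_xx[0] = sum of x[n]^2 = 2^2 + 0^2 + 4^2 + (-2)^2
= 4 + 0 + 16 + 4 = 24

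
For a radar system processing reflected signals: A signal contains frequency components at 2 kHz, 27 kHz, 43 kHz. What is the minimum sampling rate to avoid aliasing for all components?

The highest frequency component is f_max = 43 kHz.
Nyquist rate = 2 * f_max = 2 * 43 kHz = 86 kHz.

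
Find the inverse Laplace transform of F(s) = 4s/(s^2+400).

Standard pair: s/(s^2+w^2) <-> cos(wt)*u(t)
With k=4, w=20: f(t) = 4*cos(20t)*u(t)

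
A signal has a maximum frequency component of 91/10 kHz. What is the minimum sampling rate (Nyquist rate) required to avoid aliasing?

By the Nyquist-Shannon sampling theorem,
the minimum sampling rate (Nyquist rate) must be at least 2 * f_max.
Nyquist rate = 2 * 91/10 kHz = 91/5 kHz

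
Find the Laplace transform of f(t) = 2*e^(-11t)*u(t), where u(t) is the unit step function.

Standard Laplace transform pair:
e^(-at)*u(t) <-> 1/(s+a)
With a = 11: L{2*e^(-11t)*u(t)} = 2/(s+11), ROC: Re(s) > -11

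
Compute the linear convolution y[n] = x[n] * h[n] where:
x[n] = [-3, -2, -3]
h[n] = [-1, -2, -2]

y[n] = sum_k x[k]*h[n-k]. Output length = len(x) + len(h) - 1 = 3 + 3 - 1 = 5.
y[0] = -3*-1 = 3
y[1] = -2*-1 + -3*-2 = 8
y[2] = -3*-1 + -2*-2 + -3*-2 = 13
y[3] = -3*-2 + -2*-2 = 10
y[4] = -3*-2 = 6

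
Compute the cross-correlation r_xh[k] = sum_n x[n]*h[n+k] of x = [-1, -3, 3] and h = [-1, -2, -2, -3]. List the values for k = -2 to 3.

Both sequences indexed from 0 and zero outside their support.
Lags with overlap: k = -2 to 3.
  r_xh[-2] = x[2]*h[0] = -3
  r_xh[-1] = x[1]*h[0] + x[2]*h[1] = -3
  r_xh[0] = x[0]*h[0] + x[1]*h[1] + x[2]*h[2] = 1
  r_xh[1] = x[0]*h[1] + x[1]*h[2] + x[2]*h[3] = -1
  r_xh[2] = x[0]*h[2] + x[1]*h[3] = 11
  r_xh[3] = x[0]*h[3] = 3
r_xh = [-3, -3, 1, -1, 11, 3] (for k = -2, ..., 3)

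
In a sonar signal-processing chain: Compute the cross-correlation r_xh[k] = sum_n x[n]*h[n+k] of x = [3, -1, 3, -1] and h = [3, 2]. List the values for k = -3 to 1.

Both sequences indexed from 0 and zero outside their support.
Lags with overlap: k = -3 to 1.
  r_xh[-3] = x[3]*h[0] = -3
  r_xh[-2] = x[2]*h[0] + x[3]*h[1] = 7
  r_xh[-1] = x[1]*h[0] + x[2]*h[1] = 3
  r_xh[0] = x[0]*h[0] + x[1]*h[1] = 7
  r_xh[1] = x[0]*h[1] = 6
r_xh = [-3, 7, 3, 7, 6] (for k = -3, ..., 1)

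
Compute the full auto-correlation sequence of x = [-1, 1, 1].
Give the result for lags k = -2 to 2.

r_xx[k] = sum_m x[m]*x[m+k], indexed from 0, for k = -2 to 2:
  r_xx[-2] = x[2]*x[0] = -1
  r_xx[-1] = x[1]*x[0] + x[2]*x[1] = 0
  r_xx[0] = x[0]*x[0] + x[1]*x[1] + x[2]*x[2] = 3
  r_xx[1] = x[0]*x[1] + x[1]*x[2] = 0
  r_xx[2] = x[0]*x[2] = -1
r_xx = [-1, 0, 3, 0, -1]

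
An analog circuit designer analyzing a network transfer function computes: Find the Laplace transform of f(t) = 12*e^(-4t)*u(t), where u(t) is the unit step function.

Standard Laplace transform pair:
e^(-at)*u(t) <-> 1/(s+a)
With a = 4: L{12*e^(-4t)*u(t)} = 12/(s+4), ROC: Re(s) > -4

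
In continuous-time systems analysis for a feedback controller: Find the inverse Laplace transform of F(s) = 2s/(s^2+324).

Standard pair: s/(s^2+w^2) <-> cos(wt)*u(t)
With k=2, w=18: f(t) = 2*cos(18t)*u(t)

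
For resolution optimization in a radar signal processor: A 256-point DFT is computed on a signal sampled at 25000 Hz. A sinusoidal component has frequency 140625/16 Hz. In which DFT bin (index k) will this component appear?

DFT frequency resolution = f_s/N = 25000/256 = 3125/32 Hz
Bin index k = f_signal / resolution = 140625/16 / 3125/32 = 90
The signal frequency 140625/16 Hz falls in DFT bin k = 90.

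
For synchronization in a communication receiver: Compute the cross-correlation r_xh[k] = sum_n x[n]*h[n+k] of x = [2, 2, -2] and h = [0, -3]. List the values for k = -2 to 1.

Both sequences indexed from 0 and zero outside their support.
Lags with overlap: k = -2 to 1.
  r_xh[-2] = x[2]*h[0] = 0
  r_xh[-1] = x[1]*h[0] + x[2]*h[1] = 6
  r_xh[0] = x[0]*h[0] + x[1]*h[1] = -6
  r_xh[1] = x[0]*h[1] = -6
r_xh = [0, 6, -6, -6] (for k = -2, ..., 1)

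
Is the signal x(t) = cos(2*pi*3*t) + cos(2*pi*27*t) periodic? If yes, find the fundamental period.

f1 = 3 Hz, f2 = 27 Hz
Period T1 = 1/3, T2 = 1/27
Ratio T1/T2 = 27/3, which is rational.
The signal is periodic with fundamental period T = 1/GCD(3,27) = 1/3 s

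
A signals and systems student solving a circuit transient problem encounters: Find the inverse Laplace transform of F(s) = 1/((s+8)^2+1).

Standard pair: w/((s+a)^2+w^2) <-> e^(-at)*sin(wt)*u(t)
With a=8, w=1: f(t) = e^(-8t)*sin(t)*u(t)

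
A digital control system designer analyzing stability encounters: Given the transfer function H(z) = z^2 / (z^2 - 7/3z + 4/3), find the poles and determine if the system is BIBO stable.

Poles are roots of the denominator: z^2 - 7/3z + 4/3 = 0.
Quadratic formula: z = [-(-7/3) +/- sqrt((-7/3)^2 - 4*(4/3))] / 2
Discriminant = 49/9 - 16/3 = 1/9; sqrt = 1/3.
z = (7/3 +/- 1/3) / 2 => z = 4/3 or z = 1.
|p1| = 4/3, |p2| = 1.
For BIBO stability, all poles must lie inside the unit circle (|p| < 1).
System is UNSTABLE since at least one |p| >= 1.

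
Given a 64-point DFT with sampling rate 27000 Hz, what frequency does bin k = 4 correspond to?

The frequency of DFT bin k is: f_k = k * f_s / N
f_4 = 4 * 27000 / 64 = 3375/2 Hz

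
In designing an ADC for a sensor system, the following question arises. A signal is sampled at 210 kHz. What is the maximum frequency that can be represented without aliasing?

The maximum frequency that can be represented without aliasing
is the Nyquist frequency: f_max = f_s / 2 = 210 kHz / 2 = 105 kHz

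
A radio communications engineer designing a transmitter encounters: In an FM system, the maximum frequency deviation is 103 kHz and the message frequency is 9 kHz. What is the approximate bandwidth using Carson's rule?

Carson's rule: BW = 2*(delta_f + f_m)
= 2*(103 + 9) kHz = 224 kHz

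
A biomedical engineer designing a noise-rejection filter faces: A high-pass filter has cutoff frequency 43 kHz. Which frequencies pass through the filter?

A high-pass filter passes all frequencies above the cutoff frequency 43 kHz and attenuates lower frequencies.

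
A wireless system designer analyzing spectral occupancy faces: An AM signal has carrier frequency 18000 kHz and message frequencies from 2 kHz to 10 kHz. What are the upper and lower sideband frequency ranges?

Upper sideband (USB) = fc + [fm_low, fm_high] = 18000 + [2, 10] = [18002, 18010] kHz
Lower sideband (LSB) = fc - [fm_high, fm_low] = 18000 - [10, 2] = [17990, 17998] kHz
Total occupied spectrum: 17990 kHz to 18010 kHz (plus carrier at 18000 kHz)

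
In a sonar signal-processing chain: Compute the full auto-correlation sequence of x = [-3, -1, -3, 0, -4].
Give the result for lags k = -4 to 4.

r_xx[k] = sum_m x[m]*x[m+k], indexed from 0, for k = -4 to 4:
  r_xx[-4] = x[4]*x[0] = 12
  r_xx[-3] = x[3]*x[0] + x[4]*x[1] = 4
  r_xx[-2] = x[2]*x[0] + x[3]*x[1] + x[4]*x[2] = 21
  r_xx[-1] = x[1]*x[0] + x[2]*x[1] + x[3]*x[2] + x[4]*x[3] = 6
  r_xx[0] = x[0]*x[0] + x[1]*x[1] + x[2]*x[2] + x[3]*x[3] + x[4]*x[4] = 35
  r_xx[1] = x[0]*x[1] + x[1]*x[2] + x[2]*x[3] + x[3]*x[4] = 6
  r_xx[2] = x[0]*x[2] + x[1]*x[3] + x[2]*x[4] = 21
  r_xx[3] = x[0]*x[3] + x[1]*x[4] = 4
  r_xx[4] = x[0]*x[4] = 12
r_xx = [12, 4, 21, 6, 35, 6, 21, 4, 12]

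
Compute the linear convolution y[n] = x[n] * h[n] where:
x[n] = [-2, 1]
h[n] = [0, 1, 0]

y[n] = sum_k x[k]*h[n-k]. Output length = len(x) + len(h) - 1 = 2 + 3 - 1 = 4.
y[0] = -2*0 = 0
y[1] = 1*0 + -2*1 = -2
y[2] = 1*1 + -2*0 = 1
y[3] = 1*0 = 0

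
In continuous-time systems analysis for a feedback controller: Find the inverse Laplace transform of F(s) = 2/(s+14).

Standard pair: k/(s+a) <-> k*e^(-at)*u(t)
With k=2, a=14: f(t) = 2*e^(-14t)*u(t)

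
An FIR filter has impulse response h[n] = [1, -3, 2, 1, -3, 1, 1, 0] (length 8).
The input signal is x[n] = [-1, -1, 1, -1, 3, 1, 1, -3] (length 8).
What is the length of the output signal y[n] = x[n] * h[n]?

For linear convolution, the output length is:
len(y) = len(x) + len(h) - 1 = 8 + 8 - 1 = 15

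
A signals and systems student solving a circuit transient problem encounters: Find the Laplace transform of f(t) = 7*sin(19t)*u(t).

Standard pair: sin(wt)*u(t) <-> w/(s^2+w^2)
With w = 19: L{7*sin(19t)*u(t)} = 133/(s^2+361)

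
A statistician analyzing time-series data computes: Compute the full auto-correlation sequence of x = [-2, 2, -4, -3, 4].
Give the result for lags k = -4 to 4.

r_xx[k] = sum_m x[m]*x[m+k], indexed from 0, for k = -4 to 4:
  r_xx[-4] = x[4]*x[0] = -8
  r_xx[-3] = x[3]*x[0] + x[4]*x[1] = 14
  r_xx[-2] = x[2]*x[0] + x[3]*x[1] + x[4]*x[2] = -14
  r_xx[-1] = x[1]*x[0] + x[2]*x[1] + x[3]*x[2] + x[4]*x[3] = -12
  r_xx[0] = x[0]*x[0] + x[1]*x[1] + x[2]*x[2] + x[3]*x[3] + x[4]*x[4] = 49
  r_xx[1] = x[0]*x[1] + x[1]*x[2] + x[2]*x[3] + x[3]*x[4] = -12
  r_xx[2] = x[0]*x[2] + x[1]*x[3] + x[2]*x[4] = -14
  r_xx[3] = x[0]*x[3] + x[1]*x[4] = 14
  r_xx[4] = x[0]*x[4] = -8
r_xx = [-8, 14, -14, -12, 49, -12, -14, 14, -8]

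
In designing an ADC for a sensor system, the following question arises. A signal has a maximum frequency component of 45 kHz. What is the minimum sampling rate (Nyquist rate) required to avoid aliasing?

By the Nyquist-Shannon sampling theorem,
the minimum sampling rate (Nyquist rate) must be at least 2 * f_max.
Nyquist rate = 2 * 45 kHz = 90 kHz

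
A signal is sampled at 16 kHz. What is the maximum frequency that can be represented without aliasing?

The maximum frequency that can be represented without aliasing
is the Nyquist frequency: f_max = f_s / 2 = 16 kHz / 2 = 8 kHz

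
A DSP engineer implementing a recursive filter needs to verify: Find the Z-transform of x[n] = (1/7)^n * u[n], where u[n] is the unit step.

The Z-transform of a^n * u[n] is z/(z-a) for |z| > |a|.
Here a = 1/7, so X(z) = z/(z - (1/7)) = 7z/(7z - 1)
ROC: |z| > 1/7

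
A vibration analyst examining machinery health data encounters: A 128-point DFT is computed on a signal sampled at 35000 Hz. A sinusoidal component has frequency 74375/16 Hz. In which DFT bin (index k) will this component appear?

DFT frequency resolution = f_s/N = 35000/128 = 4375/16 Hz
Bin index k = f_signal / resolution = 74375/16 / 4375/16 = 17
The signal frequency 74375/16 Hz falls in DFT bin k = 17.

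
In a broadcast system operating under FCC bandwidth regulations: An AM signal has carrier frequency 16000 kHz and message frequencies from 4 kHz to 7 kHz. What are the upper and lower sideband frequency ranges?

Upper sideband (USB) = fc + [fm_low, fm_high] = 16000 + [4, 7] = [16004, 16007] kHz
Lower sideband (LSB) = fc - [fm_high, fm_low] = 16000 - [7, 4] = [15993, 15996] kHz
Total occupied spectrum: 15993 kHz to 16007 kHz (plus carrier at 16000 kHz)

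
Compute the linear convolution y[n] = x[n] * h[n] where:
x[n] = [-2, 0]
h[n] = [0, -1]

y[n] = sum_k x[k]*h[n-k]. Output length = len(x) + len(h) - 1 = 2 + 2 - 1 = 3.
y[0] = -2*0 = 0
y[1] = 0*0 + -2*-1 = 2
y[2] = 0*-1 = 0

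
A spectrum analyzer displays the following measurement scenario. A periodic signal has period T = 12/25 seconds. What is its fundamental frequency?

The fundamental frequency is the reciprocal of the period.
f = 1/T = 1/(12/25) = 25/12 Hz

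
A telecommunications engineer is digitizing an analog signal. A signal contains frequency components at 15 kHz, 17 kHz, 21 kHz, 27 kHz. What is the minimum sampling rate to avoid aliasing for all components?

The highest frequency component is f_max = 27 kHz.
Nyquist rate = 2 * f_max = 2 * 27 kHz = 54 kHz.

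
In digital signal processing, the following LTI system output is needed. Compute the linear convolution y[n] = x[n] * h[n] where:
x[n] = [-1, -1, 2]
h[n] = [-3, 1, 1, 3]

y[n] = sum_k x[k]*h[n-k]. Output length = len(x) + len(h) - 1 = 3 + 4 - 1 = 6.
y[0] = -1*-3 = 3
y[1] = -1*-3 + -1*1 = 2
y[2] = 2*-3 + -1*1 + -1*1 = -8
y[3] = 2*1 + -1*1 + -1*3 = -2
y[4] = 2*1 + -1*3 = -1
y[5] = 2*3 = 6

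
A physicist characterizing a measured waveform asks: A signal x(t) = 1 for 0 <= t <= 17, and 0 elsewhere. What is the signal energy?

Energy = integral of |x(t)|^2 dt over the signal duration
= 1^2 * 17 = 1 * 17 = 17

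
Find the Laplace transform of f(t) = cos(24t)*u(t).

Standard pair: cos(wt)*u(t) <-> s/(s^2+w^2)
With w = 24: L{cos(24t)*u(t)} = s/(s^2+576)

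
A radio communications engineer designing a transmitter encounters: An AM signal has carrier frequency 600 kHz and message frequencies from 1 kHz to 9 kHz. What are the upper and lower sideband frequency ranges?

Upper sideband (USB) = fc + [fm_low, fm_high] = 600 + [1, 9] = [601, 609] kHz
Lower sideband (LSB) = fc - [fm_high, fm_low] = 600 - [9, 1] = [591, 599] kHz
Total occupied spectrum: 591 kHz to 609 kHz (plus carrier at 600 kHz)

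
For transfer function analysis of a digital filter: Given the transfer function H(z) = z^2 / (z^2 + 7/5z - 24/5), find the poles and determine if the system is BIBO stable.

Poles are roots of the denominator: z^2 + 7/5z - 24/5 = 0.
Quadratic formula: z = [-(7/5) +/- sqrt((7/5)^2 - 4*(-24/5))] / 2
Discriminant = 49/25 + 96/5 = 529/25; sqrt = 23/5.
z = (-7/5 +/- 23/5) / 2 => z = 8/5 or z = -3.
|p1| = 8/5, |p2| = 3.
For BIBO stability, all poles must lie inside the unit circle (|p| < 1).
System is UNSTABLE since at least one |p| >= 1.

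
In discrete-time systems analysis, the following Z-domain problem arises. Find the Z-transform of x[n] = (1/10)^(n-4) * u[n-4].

Time-shifting property: if X(z) = Z{x[n]}, then Z{x[n-d]} = z^(-d) * X(z)
X(z) = z/(z - 1/10) for x[n] = (1/10)^n * u[n]
Z{x[n-4]} = z^(-4) * z/(z - 1/10) = z^(-3)/(z - 1/10)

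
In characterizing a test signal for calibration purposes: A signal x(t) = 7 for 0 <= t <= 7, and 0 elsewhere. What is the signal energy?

Energy = integral of |x(t)|^2 dt over the signal duration
= 7^2 * 7 = 49 * 7 = 343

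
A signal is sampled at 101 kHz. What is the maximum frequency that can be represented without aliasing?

The maximum frequency that can be represented without aliasing
is the Nyquist frequency: f_max = f_s / 2 = 101 kHz / 2 = 101/2 kHz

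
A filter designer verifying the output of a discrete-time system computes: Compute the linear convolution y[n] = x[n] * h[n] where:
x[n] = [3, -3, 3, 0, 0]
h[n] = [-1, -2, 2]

y[n] = sum_k x[k]*h[n-k]. Output length = len(x) + len(h) - 1 = 5 + 3 - 1 = 7.
y[0] = 3*-1 = -3
y[1] = -3*-1 + 3*-2 = -3
y[2] = 3*-1 + -3*-2 + 3*2 = 9
y[3] = 0*-1 + 3*-2 + -3*2 = -12
y[4] = 0*-1 + 0*-2 + 3*2 = 6
y[5] = 0*-2 + 0*2 = 0
y[6] = 0*2 = 0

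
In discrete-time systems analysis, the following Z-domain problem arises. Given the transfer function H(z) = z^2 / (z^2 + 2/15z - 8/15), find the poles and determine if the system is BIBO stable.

Poles are roots of the denominator: z^2 + 2/15z - 8/15 = 0.
Quadratic formula: z = [-(2/15) +/- sqrt((2/15)^2 - 4*(-8/15))] / 2
Discriminant = 4/225 + 32/15 = 484/225; sqrt = 22/15.
z = (-2/15 +/- 22/15) / 2 => z = 2/3 or z = -4/5.
|p1| = 2/3, |p2| = 4/5.
For BIBO stability, all poles must lie inside the unit circle (|p| < 1).
System is STABLE since both |p| < 1.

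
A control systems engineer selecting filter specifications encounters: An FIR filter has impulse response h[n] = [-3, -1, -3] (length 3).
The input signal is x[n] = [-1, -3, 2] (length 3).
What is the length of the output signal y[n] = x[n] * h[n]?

For linear convolution, the output length is:
len(y) = len(x) + len(h) - 1 = 3 + 3 - 1 = 5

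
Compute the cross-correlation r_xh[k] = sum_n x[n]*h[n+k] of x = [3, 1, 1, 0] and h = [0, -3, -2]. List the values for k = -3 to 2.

Both sequences indexed from 0 and zero outside their support.
Lags with overlap: k = -3 to 2.
  r_xh[-3] = x[3]*h[0] = 0
  r_xh[-2] = x[2]*h[0] + x[3]*h[1] = 0
  r_xh[-1] = x[1]*h[0] + x[2]*h[1] + x[3]*h[2] = -3
  r_xh[0] = x[0]*h[0] + x[1]*h[1] + x[2]*h[2] = -5
  r_xh[1] = x[0]*h[1] + x[1]*h[2] = -11
  r_xh[2] = x[0]*h[2] = -6
r_xh = [0, 0, -3, -5, -11, -6] (for k = -3, ..., 2)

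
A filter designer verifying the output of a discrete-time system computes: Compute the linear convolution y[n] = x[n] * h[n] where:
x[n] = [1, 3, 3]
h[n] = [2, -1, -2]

y[n] = sum_k x[k]*h[n-k]. Output length = len(x) + len(h) - 1 = 3 + 3 - 1 = 5.
y[0] = 1*2 = 2
y[1] = 3*2 + 1*-1 = 5
y[2] = 3*2 + 3*-1 + 1*-2 = 1
y[3] = 3*-1 + 3*-2 = -9
y[4] = 3*-2 = -6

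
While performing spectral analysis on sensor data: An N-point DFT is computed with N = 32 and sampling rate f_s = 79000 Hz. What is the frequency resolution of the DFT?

DFT frequency resolution = f_s / N
= 79000 / 32 = 9875/4 Hz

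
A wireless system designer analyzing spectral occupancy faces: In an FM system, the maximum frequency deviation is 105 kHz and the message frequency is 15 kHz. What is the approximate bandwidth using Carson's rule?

Carson's rule: BW = 2*(delta_f + f_m)
= 2*(105 + 15) kHz = 240 kHz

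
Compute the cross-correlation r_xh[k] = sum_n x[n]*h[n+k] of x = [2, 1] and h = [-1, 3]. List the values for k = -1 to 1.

Both sequences indexed from 0 and zero outside their support.
Lags with overlap: k = -1 to 1.
  r_xh[-1] = x[1]*h[0] = -1
  r_xh[0] = x[0]*h[0] + x[1]*h[1] = 1
  r_xh[1] = x[0]*h[1] = 6
r_xh = [-1, 1, 6] (for k = -1, ..., 1)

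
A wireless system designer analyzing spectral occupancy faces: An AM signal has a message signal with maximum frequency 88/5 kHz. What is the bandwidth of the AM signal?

In AM (double-sideband), the bandwidth is twice the message frequency.
BW = 2 * f_m = 2 * 88/5 kHz = 176/5 kHz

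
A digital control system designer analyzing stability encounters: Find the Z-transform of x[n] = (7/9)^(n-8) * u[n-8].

Time-shifting property: if X(z) = Z{x[n]}, then Z{x[n-d]} = z^(-d) * X(z)
X(z) = z/(z - 7/9) for x[n] = (7/9)^n * u[n]
Z{x[n-8]} = z^(-8) * z/(z - 7/9) = z^(-7)/(z - 7/9)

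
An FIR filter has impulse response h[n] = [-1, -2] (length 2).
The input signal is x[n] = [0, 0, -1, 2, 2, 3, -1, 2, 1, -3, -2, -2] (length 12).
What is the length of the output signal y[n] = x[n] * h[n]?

For linear convolution, the output length is:
len(y) = len(x) + len(h) - 1 = 12 + 2 - 1 = 13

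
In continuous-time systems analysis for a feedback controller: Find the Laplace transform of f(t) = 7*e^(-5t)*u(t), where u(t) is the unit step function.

Standard Laplace transform pair:
e^(-at)*u(t) <-> 1/(s+a)
With a = 5: L{7*e^(-5t)*u(t)} = 7/(s+5), ROC: Re(s) > -5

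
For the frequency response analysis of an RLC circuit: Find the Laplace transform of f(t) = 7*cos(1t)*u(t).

Standard pair: cos(wt)*u(t) <-> s/(s^2+w^2)
With w = 1: L{7*cos(1t)*u(t)} = 7s/(s^2+1)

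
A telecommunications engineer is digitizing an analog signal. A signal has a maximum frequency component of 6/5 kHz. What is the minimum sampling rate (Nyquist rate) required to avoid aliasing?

By the Nyquist-Shannon sampling theorem,
the minimum sampling rate (Nyquist rate) must be at least 2 * f_max.
Nyquist rate = 2 * 6/5 kHz = 12/5 kHz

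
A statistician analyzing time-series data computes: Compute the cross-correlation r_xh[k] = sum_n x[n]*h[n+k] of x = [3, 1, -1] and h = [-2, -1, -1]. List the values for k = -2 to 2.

Both sequences indexed from 0 and zero outside their support.
Lags with overlap: k = -2 to 2.
  r_xh[-2] = x[2]*h[0] = 2
  r_xh[-1] = x[1]*h[0] + x[2]*h[1] = -1
  r_xh[0] = x[0]*h[0] + x[1]*h[1] + x[2]*h[2] = -6
  r_xh[1] = x[0]*h[1] + x[1]*h[2] = -4
  r_xh[2] = x[0]*h[2] = -3
r_xh = [2, -1, -6, -4, -3] (for k = -2, ..., 2)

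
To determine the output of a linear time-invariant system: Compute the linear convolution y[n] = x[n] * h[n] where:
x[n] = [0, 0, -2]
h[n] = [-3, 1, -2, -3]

y[n] = sum_k x[k]*h[n-k]. Output length = len(x) + len(h) - 1 = 3 + 4 - 1 = 6.
y[0] = 0*-3 = 0
y[1] = 0*-3 + 0*1 = 0
y[2] = -2*-3 + 0*1 + 0*-2 = 6
y[3] = -2*1 + 0*-2 + 0*-3 = -2
y[4] = -2*-2 + 0*-3 = 4
y[5] = -2*-3 = 6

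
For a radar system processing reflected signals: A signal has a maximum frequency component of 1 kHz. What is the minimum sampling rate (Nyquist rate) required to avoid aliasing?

By the Nyquist-Shannon sampling theorem,
the minimum sampling rate (Nyquist rate) must be at least 2 * f_max.
Nyquist rate = 2 * 1 kHz = 2 kHz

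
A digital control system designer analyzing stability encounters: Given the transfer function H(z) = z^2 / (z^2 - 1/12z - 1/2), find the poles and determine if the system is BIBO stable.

Poles are roots of the denominator: z^2 - 1/12z - 1/2 = 0.
Quadratic formula: z = [-(-1/12) +/- sqrt((-1/12)^2 - 4*(-1/2))] / 2
Discriminant = 1/144 + 2 = 289/144; sqrt = 17/12.
z = (1/12 +/- 17/12) / 2 => z = 3/4 or z = -2/3.
|p1| = 2/3, |p2| = 3/4.
For BIBO stability, all poles must lie inside the unit circle (|p| < 1).
System is STABLE since both |p| < 1.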